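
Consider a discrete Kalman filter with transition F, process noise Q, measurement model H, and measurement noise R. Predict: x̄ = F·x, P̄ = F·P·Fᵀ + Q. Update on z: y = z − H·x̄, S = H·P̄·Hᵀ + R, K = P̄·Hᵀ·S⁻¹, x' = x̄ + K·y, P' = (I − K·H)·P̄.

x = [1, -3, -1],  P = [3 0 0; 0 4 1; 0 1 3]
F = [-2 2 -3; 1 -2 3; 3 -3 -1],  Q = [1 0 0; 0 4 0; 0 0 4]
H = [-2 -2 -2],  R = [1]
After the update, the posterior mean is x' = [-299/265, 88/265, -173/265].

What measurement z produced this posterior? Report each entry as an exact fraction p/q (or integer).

z = [3]

x̄ = F·x = [-5, 4, 13]
P̄ = F·P·Fᵀ + Q = [44 -37 -26; -37 38 17; -26 17 76]
S = H·P̄·Hᵀ + R = [265]
K = P̄·Hᵀ·S⁻¹ = [38/265; -36/265; -134/265]
x' − x̄ = [1026/265, -972/265, -3618/265] = K·y
y = (KᵀK)⁻¹·Kᵀ·(x' − x̄) = [27]
z = y + H·x̄ = [27] + [-24] = [3]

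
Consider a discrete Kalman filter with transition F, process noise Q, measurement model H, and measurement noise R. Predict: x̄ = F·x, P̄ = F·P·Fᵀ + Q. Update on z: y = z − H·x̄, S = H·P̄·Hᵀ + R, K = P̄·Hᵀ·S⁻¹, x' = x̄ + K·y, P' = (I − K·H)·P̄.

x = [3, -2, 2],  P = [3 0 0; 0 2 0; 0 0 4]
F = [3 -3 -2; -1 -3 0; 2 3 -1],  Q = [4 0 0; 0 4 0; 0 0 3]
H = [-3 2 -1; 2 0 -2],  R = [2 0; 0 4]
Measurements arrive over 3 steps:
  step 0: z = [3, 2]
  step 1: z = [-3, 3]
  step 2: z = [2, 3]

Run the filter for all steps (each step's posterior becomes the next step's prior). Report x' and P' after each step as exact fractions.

step 0: x' = [-4175/15086, 5481/15086, -21009/15086], P' = [78385/60344 130377/60344 49125/60344; 130377/60344 253025/60344 101725/60344; 49125/60344 101725/60344 79449/60344]
step 1: x' = [562278945/354878369, 323657782/354878369, 33671865/354878369], P' = [412957177/354878369 679935598/354878369 240171927/354878369; 679935598/354878369 1329827872/354878369 509159114/354878369; 240171927/354878369 509159114/354878369 419355315/354878369]
step 2: x' = [858103888574/1068426732359, 1836362239818/1068426732359, -110052680447/152632390337], P' = [8678315146765/7478987126513 14285648374759/7478987126513 721314830253/1068426732359; 14285648374759/7478987126513 27947888141701/7478987126513 1529790842375/1068426732359; 721314830253/1068426732359 1529790842375/1068426732359 180249482727/152632390337]

step 0: x̄ = F·x = [11, 3, -2]
step 0: P̄ = F·P·Fᵀ + Q = [65 9 8; 9 25 -24; 8 -24 37]
step 0: y = z − H·x̄ = [28, -24]
step 0: S = H·P̄·Hᵀ + R = [760 -152; -152 348]
step 0: K = P̄·Hᵀ·S⁻¹ = [-11763/60344 385/1588; 6597/60344 377/1588; -11687/60344 -399/1588]
step 0: x' = x̄ + K·y = [-4175/15086, 5481/15086, -21009/15086]
step 0: P' = (I − K·H)·P̄ = [78385/60344 130377/60344 49125/60344; 130377/60344 253025/60344 101725/60344; 49125/60344 101725/60344 79449/60344]
step 1: x̄ = F·x = [6525/7543, -6134/7543, 14551/7543]
step 1: P̄ = F·P·Fᵀ + Q = [456569/15086 246051/7543 -238242/7543; 246051/7543 422406/7543 -406636/7543; -238242/7543 -406636/7543 451115/7543]
step 1: y = z − H·x̄ = [23765/7543, 38681/7543]
step 1: S = H·P̄·Hᵀ + R = [2909731/15086 1190303/7543; 1190303/7543 4653706/7543]
step 1: K = P̄·Hᵀ·S⁻¹ = [-59586131/354878369 1040875/4275643; 55344918/354878369 1028774/4275643; -60776434/354878369 -1079418/4275643]
step 1: x' = x̄ + K·y = [562278945/354878369, 323657782/354878369, 33671865/354878369]
step 1: P' = (I − K·H)·P̄ = [412957177/354878369 679935598/354878369 240171927/354878369; 679935598/354878369 1329827872/354878369 509159114/354878369; 240171927/354878369 509159114/354878369 419355315/354878369]
step 2: x̄ = F·x = [648519759/354878369, -1533252291/354878369, 2061859371/354878369]
step 2: P̄ = F·P·Fᵀ + Q = [9771005657/354878369 10185264267/354878369 -9820871193/354878369; 10185264267/354878369 17880535089/354878369 -17146136315/354878369; -9820871193/354878369 -17146136315/354878369 19247854762/354878369]
step 2: y = z − H·x̄ = [7783679968/354878369, 3891314331/354878369]
step 2: S = H·P̄·Hᵀ + R = [66854949667/354878369 49911793138/354878369; 49911793138/354878369 196061924696/354878369]
step 2: K = P̄·Hᵀ·S⁻¹ = [-1256426251274/7478987126513 1814555667497/7478987126513; 1165147631250/7478987126513 1788556239067/7478987126513; -183054592549/1068426732359 -270215774418/1068426732359]
step 2: x' = x̄ + K·y = [858103888574/1068426732359, 1836362239818/1068426732359, -110052680447/152632390337]
step 2: P' = (I − K·H)·P̄ = [8678315146765/7478987126513 14285648374759/7478987126513 721314830253/1068426732359; 14285648374759/7478987126513 27947888141701/7478987126513 1529790842375/1068426732359; 721314830253/1068426732359 1529790842375/1068426732359 180249482727/152632390337]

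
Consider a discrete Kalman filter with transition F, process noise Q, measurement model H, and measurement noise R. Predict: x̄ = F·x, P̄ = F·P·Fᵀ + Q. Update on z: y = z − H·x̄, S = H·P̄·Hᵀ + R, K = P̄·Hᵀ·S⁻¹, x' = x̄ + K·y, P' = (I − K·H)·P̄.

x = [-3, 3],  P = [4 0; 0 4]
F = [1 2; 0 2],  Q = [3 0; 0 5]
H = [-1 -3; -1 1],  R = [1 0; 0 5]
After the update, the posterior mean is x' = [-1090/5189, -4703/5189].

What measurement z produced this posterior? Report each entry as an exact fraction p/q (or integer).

z = [3, -2]

x̄ = F·x = [3, 6]
P̄ = F·P·Fᵀ + Q = [23 16; 16 21]
S = H·P̄·Hᵀ + R = [309 -8; -8 17]
K = P̄·Hᵀ·S⁻¹ = [-1263/5189 -2731/5189; -1303/5189 913/5189]
x' − x̄ = [-16657/5189, -35837/5189] = K·y
y = (KᵀK)⁻¹·Kᵀ·(x' − x̄) = [24, -5]
z = y + H·x̄ = [24, -5] + [-21, 3] = [3, -2]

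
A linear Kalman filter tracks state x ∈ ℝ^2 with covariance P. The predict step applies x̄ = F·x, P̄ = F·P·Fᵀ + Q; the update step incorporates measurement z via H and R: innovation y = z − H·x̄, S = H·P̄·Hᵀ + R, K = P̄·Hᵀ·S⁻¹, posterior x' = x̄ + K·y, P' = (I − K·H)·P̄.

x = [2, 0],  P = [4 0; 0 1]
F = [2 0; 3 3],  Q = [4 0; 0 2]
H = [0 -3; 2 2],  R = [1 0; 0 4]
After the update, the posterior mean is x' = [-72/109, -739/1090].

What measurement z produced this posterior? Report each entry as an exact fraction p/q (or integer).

x̄ = F·x = [4, 6]
P̄ = F·P·Fᵀ + Q = [20 24; 24 47]
S = H·P̄·Hᵀ + R = [424 -426; -426 464]
K = P̄·Hᵀ·S⁻¹ = [204/763 332/763; -1233/3815 71/7630]
x' − x̄ = [-508/109, -7279/1090] = K·y
y = (KᵀK)⁻¹·Kᵀ·(x' − x̄) = [20, -23]
z = y + H·x̄ = [20, -23] + [-18, 20] = [2, -3]

z = [2, -3]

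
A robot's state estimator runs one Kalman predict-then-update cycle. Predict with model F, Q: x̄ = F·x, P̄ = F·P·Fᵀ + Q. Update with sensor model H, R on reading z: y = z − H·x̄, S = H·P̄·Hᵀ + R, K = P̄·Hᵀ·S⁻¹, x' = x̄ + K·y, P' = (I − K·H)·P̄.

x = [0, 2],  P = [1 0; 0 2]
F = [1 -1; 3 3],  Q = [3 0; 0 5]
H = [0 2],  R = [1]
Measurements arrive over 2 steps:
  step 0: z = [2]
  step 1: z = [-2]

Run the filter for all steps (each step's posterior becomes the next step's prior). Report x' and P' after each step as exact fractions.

step 0: x̄ = F·x = [-2, 6]
step 0: P̄ = F·P·Fᵀ + Q = [6 -3; -3 32]
step 0: y = z − H·x̄ = [-10]
step 0: S = H·P̄·Hᵀ + R = [129]
step 0: K = P̄·Hᵀ·S⁻¹ = [-2/43; 64/129]
step 0: x' = x̄ + K·y = [-66/43, 134/129]
step 0: P' = (I − K·H)·P̄ = [246/43 -1/43; -1/43 32/129]
step 1: x̄ = F·x = [-332/129, -64/43]
step 1: P̄ = F·P·Fᵀ + Q = [1163/129 706/43; 706/43 2507/43]
step 1: y = z − H·x̄ = [42/43]
step 1: S = H·P̄·Hᵀ + R = [10071/43]
step 1: K = P̄·Hᵀ·S⁻¹ = [1412/10071; 5014/10071]
step 1: x' = x̄ + K·y = [-8180/3357, -3364/3357]
step 1: P' = (I − K·H)·P̄ = [44429/10071 706/10071; 706/10071 2507/10071]

step 0: x' = [-66/43, 134/129], P' = [246/43 -1/43; -1/43 32/129]
step 1: x' = [-8180/3357, -3364/3357], P' = [44429/10071 706/10071; 706/10071 2507/10071]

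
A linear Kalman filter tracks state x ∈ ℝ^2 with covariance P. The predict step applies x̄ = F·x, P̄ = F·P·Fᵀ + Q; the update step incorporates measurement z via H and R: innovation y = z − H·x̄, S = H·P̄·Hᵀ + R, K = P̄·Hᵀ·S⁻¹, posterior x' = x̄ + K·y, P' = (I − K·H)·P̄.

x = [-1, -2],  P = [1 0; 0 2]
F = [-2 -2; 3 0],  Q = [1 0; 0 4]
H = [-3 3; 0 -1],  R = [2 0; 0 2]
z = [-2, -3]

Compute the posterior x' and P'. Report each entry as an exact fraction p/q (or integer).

x̄ = F·x = [6, -3]
P̄ = F·P·Fᵀ + Q = [13 -6; -6 13]
y = z − H·x̄ = [25, -6]
S = H·P̄·Hᵀ + R = [344 -57; -57 15]
K = P̄·Hᵀ·S⁻¹ = [-171/637 -395/637; 38/637 -1223/1911]
x' = x̄ + K·y = [1917/637, 1485/637]
P' = (I − K·H)·P̄ = [904/637 790/637; 790/637 2446/1911]

x' = [1917/637, 1485/637]
P' = [904/637 790/637; 790/637 2446/1911]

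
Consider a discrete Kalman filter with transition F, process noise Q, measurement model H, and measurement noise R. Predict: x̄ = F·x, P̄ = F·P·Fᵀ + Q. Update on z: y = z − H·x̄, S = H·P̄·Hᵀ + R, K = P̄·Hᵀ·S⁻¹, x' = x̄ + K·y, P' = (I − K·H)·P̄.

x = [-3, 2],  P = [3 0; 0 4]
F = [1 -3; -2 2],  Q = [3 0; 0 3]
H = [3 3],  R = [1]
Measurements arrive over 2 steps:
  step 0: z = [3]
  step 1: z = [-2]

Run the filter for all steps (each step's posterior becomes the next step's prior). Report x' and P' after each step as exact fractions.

step 0: x' = [-9, 10], P' = [1830/59 -1824/59; -1824/59 3649/118]
step 1: x' = [-256638/6607, 252194/6607], P' = [3280032/6607 -3279687/6607; -3279687/6607 3280063/6607]

step 0: x̄ = F·x = [-9, 10]
step 0: P̄ = F·P·Fᵀ + Q = [42 -30; -30 31]
step 0: y = z − H·x̄ = [0]
step 0: S = H·P̄·Hᵀ + R = [118]
step 0: K = P̄·Hᵀ·S⁻¹ = [18/59; 3/118]
step 0: x' = x̄ + K·y = [-9, 10]
step 0: P' = (I − K·H)·P̄ = [1830/59 -1824/59; -1824/59 3649/118]
step 1: x̄ = F·x = [-39, 38]
step 1: P̄ = F·P·Fᵀ + Q = [58743/118 -29199/59; -29199/59 29387/59]
step 1: y = z − H·x̄ = [1]
step 1: S = H·P̄·Hᵀ + R = [6607/118]
step 1: K = P̄·Hᵀ·S⁻¹ = [1035/6607; 1128/6607]
step 1: x' = x̄ + K·y = [-256638/6607, 252194/6607]
step 1: P' = (I − K·H)·P̄ = [3280032/6607 -3279687/6607; -3279687/6607 3280063/6607]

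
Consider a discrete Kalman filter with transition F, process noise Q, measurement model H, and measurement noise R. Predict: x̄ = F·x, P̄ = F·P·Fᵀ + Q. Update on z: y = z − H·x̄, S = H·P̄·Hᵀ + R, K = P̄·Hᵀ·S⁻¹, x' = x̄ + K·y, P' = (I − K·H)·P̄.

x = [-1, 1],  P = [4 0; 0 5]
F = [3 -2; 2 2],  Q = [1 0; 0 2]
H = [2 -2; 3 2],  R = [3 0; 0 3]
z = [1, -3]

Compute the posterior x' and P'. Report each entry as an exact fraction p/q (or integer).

x̄ = F·x = [-5, 0]
P̄ = F·P·Fᵀ + Q = [57 4; 4 38]
y = z − H·x̄ = [11, 12]
S = H·P̄·Hᵀ + R = [351 182; 182 716]
K = P̄·Hᵀ·S⁻¹ = [21659/109096 3349/16784; -4044/13637 208/1049]
x' = x̄ + K·y = [-46009/109096, -12036/13637]
P' = (I − K·H)·P̄ = [52113/218192 -804/13637; -804/13637 5262/13637]

x' = [-46009/109096, -12036/13637]
P' = [52113/218192 -804/13637; -804/13637 5262/13637]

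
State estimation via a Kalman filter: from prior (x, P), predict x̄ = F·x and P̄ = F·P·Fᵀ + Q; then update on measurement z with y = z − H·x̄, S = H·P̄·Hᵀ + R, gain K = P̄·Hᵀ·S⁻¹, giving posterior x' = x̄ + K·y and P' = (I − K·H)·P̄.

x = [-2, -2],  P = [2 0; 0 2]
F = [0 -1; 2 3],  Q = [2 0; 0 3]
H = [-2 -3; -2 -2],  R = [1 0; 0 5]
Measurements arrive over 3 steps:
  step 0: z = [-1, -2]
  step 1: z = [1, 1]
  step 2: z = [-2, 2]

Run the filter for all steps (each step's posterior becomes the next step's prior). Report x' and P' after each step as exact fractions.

step 0: x̄ = F·x = [2, -10]
step 0: P̄ = F·P·Fᵀ + Q = [4 -6; -6 29]
step 0: y = z − H·x̄ = [-27, -18]
step 0: S = H·P̄·Hᵀ + R = [206 130; 130 89]
step 0: K = P̄·Hᵀ·S⁻¹ = [185/717 -238/717; -695/1434 137/717]
step 0: x' = x̄ + K·y = [241/239, -169/478]
step 0: P' = (I − K·H)·P̄ = [1970/717 -1375/717; -1375/717 2065/1434]
step 1: x̄ = F·x = [169/478, 457/478]
step 1: P̄ = F·P·Fᵀ + Q = [4933/1434 -695/1434; -695/1434 5647/1434]
step 1: y = z − H·x̄ = [2187/478, 865/239]
step 1: S = H·P̄·Hᵀ + R = [63649/1434 23332/717; 23332/717 21965/717]
step 1: K = P̄·Hᵀ·S⁻¹ = [37451/431361 -123010/431361; -154111/431361 66452/431361]
step 1: x' = x̄ + K·y = [-121343/431361, -52190/431361]
step 1: P' = (I − K·H)·P̄ = [960026/431361 -652501/431361; -652501/431361 486371/431361]
step 2: x̄ = F·x = [52190/431361, -399256/431361]
step 2: P̄ = F·P·Fᵀ + Q = [1349093/431361 -154111/431361; -154111/431361 1681514/431361]
step 2: y = z − H·x̄ = [-47710/10521, 168590/431361]
step 2: S = H·P̄·Hᵀ + R = [466147/10521 340106/10521; 340106/10521 13046345/431361]
step 2: K = P̄·Hᵀ·S⁻¹ = [741263/9789643 -33613490/127265359; -3422868/9789643 17760878/127265359]
step 2: x' = x̄ + K·y = [-41438180/127265359, 90931796/127265359]
step 2: P' = (I − K·H)·P̄ = [261737594/127265359 -177703869/127265359; -177703869/127265359 133301674/127265359]

step 0: x' = [241/239, -169/478], P' = [1970/717 -1375/717; -1375/717 2065/1434]
step 1: x' = [-121343/431361, -52190/431361], P' = [960026/431361 -652501/431361; -652501/431361 486371/431361]
step 2: x' = [-41438180/127265359, 90931796/127265359], P' = [261737594/127265359 -177703869/127265359; -177703869/127265359 133301674/127265359]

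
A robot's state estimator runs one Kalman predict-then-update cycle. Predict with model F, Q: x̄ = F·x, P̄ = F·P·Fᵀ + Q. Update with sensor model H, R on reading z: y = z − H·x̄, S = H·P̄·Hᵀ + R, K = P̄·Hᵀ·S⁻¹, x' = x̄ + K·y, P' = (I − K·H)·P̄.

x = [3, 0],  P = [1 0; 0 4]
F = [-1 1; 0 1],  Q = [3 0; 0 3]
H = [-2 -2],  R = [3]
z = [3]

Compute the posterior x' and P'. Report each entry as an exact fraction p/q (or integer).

x' = [-213/95, 66/95]
P' = [184/95 -148/95; -148/95 181/95]

x̄ = F·x = [-3, 0]
P̄ = F·P·Fᵀ + Q = [8 4; 4 7]
y = z − H·x̄ = [-3]
S = H·P̄·Hᵀ + R = [95]
K = P̄·Hᵀ·S⁻¹ = [-24/95; -22/95]
x' = x̄ + K·y = [-213/95, 66/95]
P' = (I − K·H)·P̄ = [184/95 -148/95; -148/95 181/95]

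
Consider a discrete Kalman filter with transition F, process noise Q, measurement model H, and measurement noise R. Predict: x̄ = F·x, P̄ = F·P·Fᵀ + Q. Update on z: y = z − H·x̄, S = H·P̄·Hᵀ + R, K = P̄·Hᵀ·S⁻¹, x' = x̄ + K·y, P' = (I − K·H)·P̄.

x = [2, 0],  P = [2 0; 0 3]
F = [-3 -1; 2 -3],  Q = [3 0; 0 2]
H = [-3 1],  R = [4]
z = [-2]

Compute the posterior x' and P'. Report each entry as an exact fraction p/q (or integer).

x̄ = F·x = [-6, 4]
P̄ = F·P·Fᵀ + Q = [24 -3; -3 37]
y = z − H·x̄ = [-24]
S = H·P̄·Hᵀ + R = [275]
K = P̄·Hᵀ·S⁻¹ = [-3/11; 46/275]
x' = x̄ + K·y = [6/11, -4/275]
P' = (I − K·H)·P̄ = [39/11 105/11; 105/11 8059/275]

x' = [6/11, -4/275]
P' = [39/11 105/11; 105/11 8059/275]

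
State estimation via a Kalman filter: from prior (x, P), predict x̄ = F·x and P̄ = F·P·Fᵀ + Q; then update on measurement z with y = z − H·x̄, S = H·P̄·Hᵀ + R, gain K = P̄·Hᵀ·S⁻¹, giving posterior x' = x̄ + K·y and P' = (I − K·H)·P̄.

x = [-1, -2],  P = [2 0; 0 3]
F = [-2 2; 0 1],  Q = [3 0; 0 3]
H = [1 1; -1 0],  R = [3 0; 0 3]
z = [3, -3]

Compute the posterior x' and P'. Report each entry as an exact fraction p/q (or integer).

x̄ = F·x = [-2, -2]
P̄ = F·P·Fᵀ + Q = [23 6; 6 6]
y = z − H·x̄ = [7, -5]
S = H·P̄·Hᵀ + R = [44 -29; -29 26]
K = P̄·Hᵀ·S⁻¹ = [29/101 -57/101; 46/101 28/101]
x' = x̄ + K·y = [286/101, -20/101]
P' = (I − K·H)·P̄ = [171/101 -84/101; -84/101 222/101]

x' = [286/101, -20/101]
P' = [171/101 -84/101; -84/101 222/101]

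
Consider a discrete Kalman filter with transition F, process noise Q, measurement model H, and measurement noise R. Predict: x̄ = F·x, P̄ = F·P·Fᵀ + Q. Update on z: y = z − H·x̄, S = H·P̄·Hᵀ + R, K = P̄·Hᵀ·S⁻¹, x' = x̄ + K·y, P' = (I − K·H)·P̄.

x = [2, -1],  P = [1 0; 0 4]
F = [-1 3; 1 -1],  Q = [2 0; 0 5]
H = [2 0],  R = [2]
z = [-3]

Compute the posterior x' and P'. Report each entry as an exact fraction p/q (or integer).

x' = [-122/79, 146/79]
P' = [39/79 -13/79; -13/79 452/79]

x̄ = F·x = [-5, 3]
P̄ = F·P·Fᵀ + Q = [39 -13; -13 10]
y = z − H·x̄ = [7]
S = H·P̄·Hᵀ + R = [158]
K = P̄·Hᵀ·S⁻¹ = [39/79; -13/79]
x' = x̄ + K·y = [-122/79, 146/79]
P' = (I − K·H)·P̄ = [39/79 -13/79; -13/79 452/79]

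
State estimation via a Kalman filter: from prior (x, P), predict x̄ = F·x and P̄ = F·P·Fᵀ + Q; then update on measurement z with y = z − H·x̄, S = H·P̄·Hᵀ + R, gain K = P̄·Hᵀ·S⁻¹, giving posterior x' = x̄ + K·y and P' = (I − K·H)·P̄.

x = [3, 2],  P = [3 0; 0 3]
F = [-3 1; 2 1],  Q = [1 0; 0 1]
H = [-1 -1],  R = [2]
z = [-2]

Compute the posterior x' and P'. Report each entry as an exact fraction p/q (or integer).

x' = [-117/19, 153/19]
P' = [333/19 -301/19; -301/19 303/19]

x̄ = F·x = [-7, 8]
P̄ = F·P·Fᵀ + Q = [31 -15; -15 16]
y = z − H·x̄ = [-1]
S = H·P̄·Hᵀ + R = [19]
K = P̄·Hᵀ·S⁻¹ = [-16/19; -1/19]
x' = x̄ + K·y = [-117/19, 153/19]
P' = (I − K·H)·P̄ = [333/19 -301/19; -301/19 303/19]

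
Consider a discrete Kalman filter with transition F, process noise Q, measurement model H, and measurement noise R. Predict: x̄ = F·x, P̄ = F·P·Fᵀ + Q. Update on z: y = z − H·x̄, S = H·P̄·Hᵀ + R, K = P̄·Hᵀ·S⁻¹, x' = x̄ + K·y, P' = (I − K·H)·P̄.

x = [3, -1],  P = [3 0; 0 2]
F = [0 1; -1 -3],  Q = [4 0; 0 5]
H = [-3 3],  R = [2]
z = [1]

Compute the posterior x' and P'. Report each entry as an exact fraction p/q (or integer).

x' = [-163/199, -96/199]
P' = [546/199 534/199; 534/199 566/199]

x̄ = F·x = [-1, 0]
P̄ = F·P·Fᵀ + Q = [6 -6; -6 26]
y = z − H·x̄ = [-2]
S = H·P̄·Hᵀ + R = [398]
K = P̄·Hᵀ·S⁻¹ = [-18/199; 48/199]
x' = x̄ + K·y = [-163/199, -96/199]
P' = (I − K·H)·P̄ = [546/199 534/199; 534/199 566/199]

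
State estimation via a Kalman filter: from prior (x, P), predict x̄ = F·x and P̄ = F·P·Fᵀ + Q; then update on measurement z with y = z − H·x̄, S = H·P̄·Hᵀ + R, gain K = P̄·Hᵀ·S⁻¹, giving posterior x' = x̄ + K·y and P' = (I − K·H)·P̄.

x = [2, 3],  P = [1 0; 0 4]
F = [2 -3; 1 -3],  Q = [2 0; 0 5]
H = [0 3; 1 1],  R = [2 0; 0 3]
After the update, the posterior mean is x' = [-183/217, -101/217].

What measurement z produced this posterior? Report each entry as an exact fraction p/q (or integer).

z = [-1, -2]

x̄ = F·x = [-5, -7]
P̄ = F·P·Fᵀ + Q = [42 38; 38 42]
S = H·P̄·Hᵀ + R = [380 240; 240 163]
K = P̄·Hᵀ·S⁻¹ = [-309/2170 152/217; 669/2170 8/217]
x' − x̄ = [902/217, 1418/217] = K·y
y = (KᵀK)⁻¹·Kᵀ·(x' − x̄) = [20, 10]
z = y + H·x̄ = [20, 10] + [-21, -12] = [-1, -2]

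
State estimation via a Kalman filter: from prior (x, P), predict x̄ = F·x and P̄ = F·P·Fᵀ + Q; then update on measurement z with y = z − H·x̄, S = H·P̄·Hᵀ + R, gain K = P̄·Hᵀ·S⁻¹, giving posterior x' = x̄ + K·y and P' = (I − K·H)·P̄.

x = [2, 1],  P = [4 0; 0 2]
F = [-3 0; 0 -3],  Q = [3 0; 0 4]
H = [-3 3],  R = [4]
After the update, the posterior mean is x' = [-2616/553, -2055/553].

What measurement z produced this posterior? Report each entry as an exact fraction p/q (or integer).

x̄ = F·x = [-6, -3]
P̄ = F·P·Fᵀ + Q = [39 0; 0 22]
S = H·P̄·Hᵀ + R = [553]
K = P̄·Hᵀ·S⁻¹ = [-117/553; 66/553]
x' − x̄ = [702/553, -396/553] = K·y
y = (KᵀK)⁻¹·Kᵀ·(x' − x̄) = [-6]
z = y + H·x̄ = [-6] + [9] = [3]

z = [3]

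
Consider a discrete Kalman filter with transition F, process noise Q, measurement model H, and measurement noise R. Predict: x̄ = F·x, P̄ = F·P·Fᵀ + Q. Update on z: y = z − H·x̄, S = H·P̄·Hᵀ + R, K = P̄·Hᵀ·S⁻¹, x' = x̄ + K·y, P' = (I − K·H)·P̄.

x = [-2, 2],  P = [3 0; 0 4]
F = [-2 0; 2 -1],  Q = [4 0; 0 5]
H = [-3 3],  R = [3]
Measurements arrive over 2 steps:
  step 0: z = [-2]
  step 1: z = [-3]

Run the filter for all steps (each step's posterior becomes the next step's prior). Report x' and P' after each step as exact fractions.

step 0: x̄ = F·x = [4, -6]
step 0: P̄ = F·P·Fᵀ + Q = [16 -12; -12 21]
step 0: y = z − H·x̄ = [28]
step 0: S = H·P̄·Hᵀ + R = [552]
step 0: K = P̄·Hᵀ·S⁻¹ = [-7/46; 33/184]
step 0: x' = x̄ + K·y = [-6/23, -45/46]
step 0: P' = (I − K·H)·P̄ = [74/23 141/46; 141/46 597/184]
step 1: x̄ = F·x = [12/23, 21/46]
step 1: P̄ = F·P·Fᵀ + Q = [388/23 -155/23; -155/23 1629/184]
step 1: y = z − H·x̄ = [-129/46]
step 1: S = H·P̄·Hᵀ + R = [65469/184]
step 1: K = P̄·Hᵀ·S⁻¹ = [-4344/21823; 2869/21823]
step 1: x' = x̄ + K·y = [23568/21823, 1917/21823]
step 1: P' = (I − K·H)·P̄ = [60476/21823 56132/21823; 56132/21823 59001/21823]

step 0: x' = [-6/23, -45/46], P' = [74/23 141/46; 141/46 597/184]
step 1: x' = [23568/21823, 1917/21823], P' = [60476/21823 56132/21823; 56132/21823 59001/21823]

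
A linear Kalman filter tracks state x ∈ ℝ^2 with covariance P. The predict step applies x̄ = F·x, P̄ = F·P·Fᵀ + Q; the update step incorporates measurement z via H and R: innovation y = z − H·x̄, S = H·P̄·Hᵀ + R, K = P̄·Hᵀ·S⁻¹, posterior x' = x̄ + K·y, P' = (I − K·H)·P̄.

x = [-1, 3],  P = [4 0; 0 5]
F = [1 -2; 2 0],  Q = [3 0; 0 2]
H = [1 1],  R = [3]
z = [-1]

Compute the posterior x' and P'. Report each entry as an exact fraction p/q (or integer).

x̄ = F·x = [-7, -2]
P̄ = F·P·Fᵀ + Q = [27 8; 8 18]
y = z − H·x̄ = [8]
S = H·P̄·Hᵀ + R = [64]
K = P̄·Hᵀ·S⁻¹ = [35/64; 13/32]
x' = x̄ + K·y = [-21/8, 5/4]
P' = (I − K·H)·P̄ = [503/64 -199/32; -199/32 119/16]

x' = [-21/8, 5/4]
P' = [503/64 -199/32; -199/32 119/16]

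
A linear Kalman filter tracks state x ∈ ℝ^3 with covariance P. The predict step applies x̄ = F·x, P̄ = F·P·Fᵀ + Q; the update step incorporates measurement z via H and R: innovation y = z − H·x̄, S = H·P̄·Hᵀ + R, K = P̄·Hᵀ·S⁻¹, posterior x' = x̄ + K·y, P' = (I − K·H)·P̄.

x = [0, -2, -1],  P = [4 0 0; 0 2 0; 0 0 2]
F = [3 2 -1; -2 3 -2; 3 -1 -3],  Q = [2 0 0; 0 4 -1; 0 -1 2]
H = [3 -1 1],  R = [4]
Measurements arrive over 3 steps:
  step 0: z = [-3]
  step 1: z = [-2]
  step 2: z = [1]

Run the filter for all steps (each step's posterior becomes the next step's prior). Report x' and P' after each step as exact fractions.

step 0: x' = [-1566/427, -3149/854, 3697/854], P' = [2446/427 5039/427 -1919/427; 5039/427 31363/854 773/854; -1919/427 773/854 13051/854]
step 1: x' = [4345211/1150288, 1978917/287572, -7546993/1150288], P' = [41387165/1150288 10470975/287572 -80631687/1150288; 10470975/287572 6858607/143786 -17396363/287572; -80631687/1150288 -17396363/287572 173163597/1150288]
step 2: x' = [58143855961/11813050266, 42996619400/5906525133, -25471291623/3937683422], P' = [332692131805/11813050266 309501895141/11813050266 -112471208895/1968841711; 309501895141/11813050266 422784717973/11813050266 -82664321567/1968841711; -112471208895/1968841711 -82664321567/1968841711 257372021134/1968841711]

step 0: x̄ = F·x = [-3, -4, 5]
step 0: P̄ = F·P·Fᵀ + Q = [48 -8 38; -8 46 -19; 38 -19 58]
step 0: y = z − H·x̄ = [-3]
step 0: S = H·P̄·Hᵀ + R = [854]
step 0: K = P̄·Hᵀ·S⁻¹ = [95/427; -89/854; 191/854]
step 0: x' = x̄ + K·y = [-1566/427, -3149/854, 3697/854]
step 0: P' = (I − K·H)·P̄ = [2446/427 5039/427 -1919/427; 5039/427 31363/854 773/854; -1919/427 773/854 13051/854]
step 1: x̄ = F·x = [-19391/854, -1511/122, -8669/427]
step 1: P̄ = F·P·Fᵀ + Q = [325111/854 35037/122 46440/427; 35037/122 28077/122 4247/61; 46440/427 4247/61 103906/427]
step 1: y = z − H·x̄ = [31613/427]
step 1: S = H·P̄·Hᵀ + R = [1150288/427]
step 1: K = P̄·Hᵀ·S⁻¹ = [411477/1150288; 74837/287572; 213497/1150288]
step 1: x' = x̄ + K·y = [4345211/1150288, 1978917/287572, -7546993/1150288]
step 1: P' = (I − K·H)·P̄ = [41387165/1150288 10470975/287572 -80631687/1150288; 10470975/287572 6858607/143786 -17396363/287572; -80631687/1150288 -17396363/287572 173163597/1150288]
step 2: x̄ = F·x = [18206981/575144, 3768821/143786, 1735059/71893]
step 2: P̄ = F·P·Fᵀ + Q = [508040703/287572 180782719/143786 138962298/71893; 180782719/143786 130498629/143786 98295175/71893; 138962298/71893 98295175/71893 173167534/71893]
step 2: y = z − H·x̄ = [-52850987/575144]
step 2: S = H·P̄·Hᵀ + R = [5906525133/287572]
step 2: K = P̄·Hᵀ·S⁻¹ = [1718405863/5906525133; 1216879756/5906525133; 655679004/1968841711]
step 2: x' = x̄ + K·y = [58143855961/11813050266, 42996619400/5906525133, -25471291623/3937683422]
step 2: P' = (I − K·H)·P̄ = [332692131805/11813050266 309501895141/11813050266 -112471208895/1968841711; 309501895141/11813050266 422784717973/11813050266 -82664321567/1968841711; -112471208895/1968841711 -82664321567/1968841711 257372021134/1968841711]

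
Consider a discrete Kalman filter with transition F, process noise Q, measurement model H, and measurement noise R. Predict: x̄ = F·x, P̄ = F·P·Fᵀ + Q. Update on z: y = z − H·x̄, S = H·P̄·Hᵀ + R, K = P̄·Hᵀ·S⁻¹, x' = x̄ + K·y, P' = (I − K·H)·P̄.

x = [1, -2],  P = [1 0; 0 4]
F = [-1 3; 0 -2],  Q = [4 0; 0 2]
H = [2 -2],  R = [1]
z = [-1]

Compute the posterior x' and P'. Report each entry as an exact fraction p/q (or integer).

x' = [-7/11, -16/143]
P' = [53/33 16/11; 16/11 222/143]

x̄ = F·x = [-7, 4]
P̄ = F·P·Fᵀ + Q = [41 -24; -24 18]
y = z − H·x̄ = [21]
S = H·P̄·Hᵀ + R = [429]
K = P̄·Hᵀ·S⁻¹ = [10/33; -28/143]
x' = x̄ + K·y = [-7/11, -16/143]
P' = (I − K·H)·P̄ = [53/33 16/11; 16/11 222/143]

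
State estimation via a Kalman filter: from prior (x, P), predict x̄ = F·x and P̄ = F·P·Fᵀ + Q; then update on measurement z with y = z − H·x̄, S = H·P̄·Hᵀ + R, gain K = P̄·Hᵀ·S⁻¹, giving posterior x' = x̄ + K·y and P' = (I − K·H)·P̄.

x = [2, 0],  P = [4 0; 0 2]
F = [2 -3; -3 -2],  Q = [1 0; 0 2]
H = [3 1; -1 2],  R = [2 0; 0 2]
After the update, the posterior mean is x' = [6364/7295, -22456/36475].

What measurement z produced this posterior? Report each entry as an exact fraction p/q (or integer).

x̄ = F·x = [4, -6]
P̄ = F·P·Fᵀ + Q = [35 -12; -12 46]
S = H·P̄·Hᵀ + R = [291 -73; -73 269]
K = P̄·Hᵀ·S⁻¹ = [2071/7295 -1038/7295; 5141/36475 15497/36475]
x' − x̄ = [-22816/7295, 196394/36475] = K·y
y = (KᵀK)⁻¹·Kᵀ·(x' − x̄) = [-4, 14]
z = y + H·x̄ = [-4, 14] + [6, -16] = [2, -2]

z = [2, -2]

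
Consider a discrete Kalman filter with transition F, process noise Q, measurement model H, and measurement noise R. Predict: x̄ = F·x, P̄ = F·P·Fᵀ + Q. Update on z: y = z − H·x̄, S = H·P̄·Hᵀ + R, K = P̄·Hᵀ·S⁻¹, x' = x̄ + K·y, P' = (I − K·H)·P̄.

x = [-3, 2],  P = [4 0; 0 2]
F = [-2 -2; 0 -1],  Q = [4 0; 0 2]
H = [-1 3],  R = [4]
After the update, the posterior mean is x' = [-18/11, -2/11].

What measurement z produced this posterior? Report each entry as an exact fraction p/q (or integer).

z = [2]

x̄ = F·x = [2, -2]
P̄ = F·P·Fᵀ + Q = [28 4; 4 4]
S = H·P̄·Hᵀ + R = [44]
K = P̄·Hᵀ·S⁻¹ = [-4/11; 2/11]
x' − x̄ = [-40/11, 20/11] = K·y
y = (KᵀK)⁻¹·Kᵀ·(x' − x̄) = [10]
z = y + H·x̄ = [10] + [-8] = [2]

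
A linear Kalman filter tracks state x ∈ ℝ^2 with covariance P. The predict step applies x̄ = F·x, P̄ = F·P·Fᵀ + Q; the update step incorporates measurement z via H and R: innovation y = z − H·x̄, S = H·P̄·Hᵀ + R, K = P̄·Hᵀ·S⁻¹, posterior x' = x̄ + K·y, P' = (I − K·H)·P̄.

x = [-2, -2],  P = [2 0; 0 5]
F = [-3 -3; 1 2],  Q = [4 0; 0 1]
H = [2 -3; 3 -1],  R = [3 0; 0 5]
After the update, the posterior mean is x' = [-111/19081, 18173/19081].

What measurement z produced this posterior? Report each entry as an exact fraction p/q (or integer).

x̄ = F·x = [12, -6]
P̄ = F·P·Fᵀ + Q = [67 -36; -36 23]
S = H·P̄·Hᵀ + R = [910 867; 867 847]
K = P̄·Hᵀ·S⁻¹ = [-505/19081 5856/19081; -5850/19081 3037/19081]
x' − x̄ = [-229083/19081, 132659/19081] = K·y
y = (KᵀK)⁻¹·Kᵀ·(x' − x̄) = [-45, -43]
z = y + H·x̄ = [-45, -43] + [42, 42] = [-3, -1]

z = [-3, -1]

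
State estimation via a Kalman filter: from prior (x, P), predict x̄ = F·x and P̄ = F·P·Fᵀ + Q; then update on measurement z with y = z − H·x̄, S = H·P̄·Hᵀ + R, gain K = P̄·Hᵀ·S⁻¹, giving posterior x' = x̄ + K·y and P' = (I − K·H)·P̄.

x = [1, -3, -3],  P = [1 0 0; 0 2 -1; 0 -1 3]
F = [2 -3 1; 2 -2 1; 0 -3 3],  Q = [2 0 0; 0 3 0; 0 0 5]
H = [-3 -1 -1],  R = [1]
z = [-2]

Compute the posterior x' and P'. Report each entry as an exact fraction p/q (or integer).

x' = [1117/413, 391/413, -5805/826]
P' = [507/413 -132/413 -1308/413; -132/413 1398/413 -940/413; -1308/413 -940/413 9943/826]

x̄ = F·x = [8, 5, 0]
P̄ = F·P·Fᵀ + Q = [33 24 39; 24 22 30; 39 30 68]
y = z − H·x̄ = [27]
S = H·P̄·Hᵀ + R = [826]
K = P̄·Hᵀ·S⁻¹ = [-81/413; -62/413; -215/826]
x' = x̄ + K·y = [1117/413, 391/413, -5805/826]
P' = (I − K·H)·P̄ = [507/413 -132/413 -1308/413; -132/413 1398/413 -940/413; -1308/413 -940/413 9943/826]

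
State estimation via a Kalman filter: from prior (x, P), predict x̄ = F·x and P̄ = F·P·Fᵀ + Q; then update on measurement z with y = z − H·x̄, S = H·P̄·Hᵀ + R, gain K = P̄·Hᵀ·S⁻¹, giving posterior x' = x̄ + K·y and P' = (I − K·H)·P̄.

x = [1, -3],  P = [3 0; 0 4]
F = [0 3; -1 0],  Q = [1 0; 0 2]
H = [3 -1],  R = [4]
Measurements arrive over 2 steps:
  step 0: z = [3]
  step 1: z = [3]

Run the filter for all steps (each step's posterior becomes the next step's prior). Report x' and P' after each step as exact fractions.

step 0: x̄ = F·x = [-9, -1]
step 0: P̄ = F·P·Fᵀ + Q = [37 0; 0 5]
step 0: y = z − H·x̄ = [29]
step 0: S = H·P̄·Hᵀ + R = [342]
step 0: K = P̄·Hᵀ·S⁻¹ = [37/114; -5/342]
step 0: x' = x̄ + K·y = [47/114, -487/342]
step 0: P' = (I − K·H)·P̄ = [37/38 185/114; 185/114 1685/342]
step 1: x̄ = F·x = [-487/114, -47/114]
step 1: P̄ = F·P·Fᵀ + Q = [1723/38 -185/38; -185/38 113/38]
step 1: y = z − H·x̄ = [878/57]
step 1: S = H·P̄·Hᵀ + R = [8441/19]
step 1: K = P̄·Hᵀ·S⁻¹ = [2677/8441; -334/8441]
step 1: x' = x̄ + K·y = [31055/50646, -51749/50646]
step 1: P' = (I − K·H)·P̄ = [11115/16882 11929/16882; 11929/16882 38459/16882]

step 0: x' = [47/114, -487/342], P' = [37/38 185/114; 185/114 1685/342]
step 1: x' = [31055/50646, -51749/50646], P' = [11115/16882 11929/16882; 11929/16882 38459/16882]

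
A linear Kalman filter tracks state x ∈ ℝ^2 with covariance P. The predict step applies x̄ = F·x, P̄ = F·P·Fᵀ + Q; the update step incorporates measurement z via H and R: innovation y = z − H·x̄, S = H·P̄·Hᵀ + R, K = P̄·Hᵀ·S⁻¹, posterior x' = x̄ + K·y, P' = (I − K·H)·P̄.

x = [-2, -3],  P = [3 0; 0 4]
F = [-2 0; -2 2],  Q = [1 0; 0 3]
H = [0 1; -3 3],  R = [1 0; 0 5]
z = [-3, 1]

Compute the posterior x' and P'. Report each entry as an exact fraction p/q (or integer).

x' = [-6527/2671, -6745/2671]
P' = [3691/2671 2391/2671; 2391/2671 2486/2671]

x̄ = F·x = [4, -2]
P̄ = F·P·Fᵀ + Q = [13 12; 12 31]
y = z − H·x̄ = [-1, 19]
S = H·P̄·Hᵀ + R = [32 57; 57 185]
K = P̄·Hᵀ·S⁻¹ = [2391/2671 -780/2671; 2486/2671 57/2671]
x' = x̄ + K·y = [-6527/2671, -6745/2671]
P' = (I − K·H)·P̄ = [3691/2671 2391/2671; 2391/2671 2486/2671]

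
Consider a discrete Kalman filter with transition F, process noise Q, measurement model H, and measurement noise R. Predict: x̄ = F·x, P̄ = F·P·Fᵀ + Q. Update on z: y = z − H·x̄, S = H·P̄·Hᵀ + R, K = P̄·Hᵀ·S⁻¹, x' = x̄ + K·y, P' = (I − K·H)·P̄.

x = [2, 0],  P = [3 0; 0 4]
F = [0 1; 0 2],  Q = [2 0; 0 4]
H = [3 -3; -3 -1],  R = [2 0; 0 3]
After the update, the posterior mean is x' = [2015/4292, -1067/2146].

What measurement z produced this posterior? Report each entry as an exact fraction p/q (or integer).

x̄ = F·x = [0, 0]
P̄ = F·P·Fᵀ + Q = [6 8; 8 20]
S = H·P̄·Hᵀ + R = [92 54; 54 125]
K = P̄·Hᵀ·S⁻¹ = [327/4292 -517/2146; -531/2146 -263/1073]
x' − x̄ = [2015/4292, -1067/2146] = K·y
y = (KᵀK)⁻¹·Kᵀ·(x' − x̄) = [3, -1]
z = y + H·x̄ = [3, -1] + [0, 0] = [3, -1]

z = [3, -1]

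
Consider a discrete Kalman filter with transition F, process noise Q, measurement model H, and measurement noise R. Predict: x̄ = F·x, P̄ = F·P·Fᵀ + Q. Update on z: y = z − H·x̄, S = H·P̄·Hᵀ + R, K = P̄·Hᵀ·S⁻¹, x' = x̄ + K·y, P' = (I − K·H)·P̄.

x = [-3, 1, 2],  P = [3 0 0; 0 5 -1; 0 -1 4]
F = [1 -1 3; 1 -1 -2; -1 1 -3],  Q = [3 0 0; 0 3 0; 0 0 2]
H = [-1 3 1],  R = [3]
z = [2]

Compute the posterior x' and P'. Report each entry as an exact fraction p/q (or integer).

x̄ = F·x = [2, -8, -2]
P̄ = F·P·Fᵀ + Q = [53 -15 -50; -15 23 15; -50 15 52]
y = z − H·x̄ = [30]
S = H·P̄·Hᵀ + R = [595]
K = P̄·Hᵀ·S⁻¹ = [-148/595; 99/595; 21/85]
x' = x̄ + K·y = [-650/119, -358/119, 92/17]
P' = (I − K·H)·P̄ = [9631/595 5727/595 -1142/85; 5727/595 3884/595 -804/85; -1142/85 -804/85 1333/85]

x' = [-650/119, -358/119, 92/17]
P' = [9631/595 5727/595 -1142/85; 5727/595 3884/595 -804/85; -1142/85 -804/85 1333/85]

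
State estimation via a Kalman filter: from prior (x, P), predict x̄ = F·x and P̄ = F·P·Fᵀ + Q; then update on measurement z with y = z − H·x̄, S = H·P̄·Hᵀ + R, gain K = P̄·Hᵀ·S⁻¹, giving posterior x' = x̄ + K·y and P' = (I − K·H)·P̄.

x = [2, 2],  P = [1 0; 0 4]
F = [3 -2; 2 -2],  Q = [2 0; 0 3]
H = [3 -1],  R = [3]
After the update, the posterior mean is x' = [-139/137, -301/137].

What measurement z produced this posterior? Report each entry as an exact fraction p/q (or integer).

x̄ = F·x = [2, 0]
P̄ = F·P·Fᵀ + Q = [27 22; 22 23]
S = H·P̄·Hᵀ + R = [137]
K = P̄·Hᵀ·S⁻¹ = [59/137; 43/137]
x' − x̄ = [-413/137, -301/137] = K·y
y = (KᵀK)⁻¹·Kᵀ·(x' − x̄) = [-7]
z = y + H·x̄ = [-7] + [6] = [-1]

z = [-1]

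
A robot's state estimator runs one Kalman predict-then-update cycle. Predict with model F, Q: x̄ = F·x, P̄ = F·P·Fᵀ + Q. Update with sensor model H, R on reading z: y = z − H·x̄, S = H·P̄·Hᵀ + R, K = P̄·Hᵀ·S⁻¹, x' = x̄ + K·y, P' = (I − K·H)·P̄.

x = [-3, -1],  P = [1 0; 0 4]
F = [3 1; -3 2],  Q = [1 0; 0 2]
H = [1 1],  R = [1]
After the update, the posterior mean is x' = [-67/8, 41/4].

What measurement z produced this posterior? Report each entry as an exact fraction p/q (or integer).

z = [2]

x̄ = F·x = [-10, 7]
P̄ = F·P·Fᵀ + Q = [14 -1; -1 27]
S = H·P̄·Hᵀ + R = [40]
K = P̄·Hᵀ·S⁻¹ = [13/40; 13/20]
x' − x̄ = [13/8, 13/4] = K·y
y = (KᵀK)⁻¹·Kᵀ·(x' − x̄) = [5]
z = y + H·x̄ = [5] + [-3] = [2]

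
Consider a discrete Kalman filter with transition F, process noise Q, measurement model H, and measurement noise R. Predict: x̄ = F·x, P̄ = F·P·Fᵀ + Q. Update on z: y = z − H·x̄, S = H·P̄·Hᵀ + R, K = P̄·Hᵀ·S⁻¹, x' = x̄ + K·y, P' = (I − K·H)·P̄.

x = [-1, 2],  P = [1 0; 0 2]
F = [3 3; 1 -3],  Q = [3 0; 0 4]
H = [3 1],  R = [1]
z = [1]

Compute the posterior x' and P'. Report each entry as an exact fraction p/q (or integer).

x̄ = F·x = [3, -7]
P̄ = F·P·Fᵀ + Q = [30 -15; -15 23]
y = z − H·x̄ = [-1]
S = H·P̄·Hᵀ + R = [204]
K = P̄·Hᵀ·S⁻¹ = [25/68; -11/102]
x' = x̄ + K·y = [179/68, -703/102]
P' = (I − K·H)·P̄ = [165/68 -235/34; -235/34 1052/51]

x' = [179/68, -703/102]
P' = [165/68 -235/34; -235/34 1052/51]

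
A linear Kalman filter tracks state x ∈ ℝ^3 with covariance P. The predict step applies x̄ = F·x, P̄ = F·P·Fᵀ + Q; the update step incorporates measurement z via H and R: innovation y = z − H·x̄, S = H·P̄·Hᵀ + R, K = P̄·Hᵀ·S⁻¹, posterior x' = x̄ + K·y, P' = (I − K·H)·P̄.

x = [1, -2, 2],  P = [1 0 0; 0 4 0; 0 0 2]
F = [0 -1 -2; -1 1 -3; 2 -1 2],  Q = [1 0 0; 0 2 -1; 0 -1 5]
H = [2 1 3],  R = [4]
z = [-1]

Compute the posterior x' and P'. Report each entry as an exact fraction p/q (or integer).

x' = [-136/35, -267/35, 172/35]
P' = [334/35 368/35 -338/35; 368/35 811/35 -521/35; -338/35 -521/35 411/35]

x̄ = F·x = [-2, -9, 8]
P̄ = F·P·Fᵀ + Q = [13 8 -4; 8 25 -19; -4 -19 21]
y = z − H·x̄ = [-12]
S = H·P̄·Hᵀ + R = [140]
K = P̄·Hᵀ·S⁻¹ = [11/70; -4/35; 9/35]
x' = x̄ + K·y = [-136/35, -267/35, 172/35]
P' = (I − K·H)·P̄ = [334/35 368/35 -338/35; 368/35 811/35 -521/35; -338/35 -521/35 411/35]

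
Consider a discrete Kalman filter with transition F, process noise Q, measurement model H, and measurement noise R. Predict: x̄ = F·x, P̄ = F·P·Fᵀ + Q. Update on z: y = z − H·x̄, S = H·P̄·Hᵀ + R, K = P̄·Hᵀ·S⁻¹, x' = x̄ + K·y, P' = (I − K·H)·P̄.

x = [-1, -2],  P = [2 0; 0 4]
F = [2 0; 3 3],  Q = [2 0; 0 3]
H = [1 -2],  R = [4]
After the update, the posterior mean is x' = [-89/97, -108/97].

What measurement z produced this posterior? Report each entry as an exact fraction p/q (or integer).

x̄ = F·x = [-2, -9]
P̄ = F·P·Fᵀ + Q = [10 12; 12 57]
S = H·P̄·Hᵀ + R = [194]
K = P̄·Hᵀ·S⁻¹ = [-7/97; -51/97]
x' − x̄ = [105/97, 765/97] = K·y
y = (KᵀK)⁻¹·Kᵀ·(x' − x̄) = [-15]
z = y + H·x̄ = [-15] + [16] = [1]

z = [1]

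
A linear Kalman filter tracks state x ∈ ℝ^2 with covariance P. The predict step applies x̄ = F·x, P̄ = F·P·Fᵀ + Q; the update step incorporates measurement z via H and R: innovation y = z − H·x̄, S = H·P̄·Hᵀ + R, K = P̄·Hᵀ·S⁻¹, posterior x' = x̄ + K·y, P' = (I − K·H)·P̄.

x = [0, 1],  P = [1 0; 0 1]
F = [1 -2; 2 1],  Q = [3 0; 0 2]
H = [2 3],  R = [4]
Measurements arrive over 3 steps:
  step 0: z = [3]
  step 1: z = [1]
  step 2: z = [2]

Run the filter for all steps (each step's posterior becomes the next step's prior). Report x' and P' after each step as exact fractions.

step 0: x̄ = F·x = [-2, 1]
step 0: P̄ = F·P·Fᵀ + Q = [8 0; 0 7]
step 0: y = z − H·x̄ = [4]
step 0: S = H·P̄·Hᵀ + R = [99]
step 0: K = P̄·Hᵀ·S⁻¹ = [16/99; 7/33]
step 0: x' = x̄ + K·y = [-134/99, 61/33]
step 0: P' = (I − K·H)·P̄ = [536/99 -112/33; -112/33 28/11]
step 1: x̄ = F·x = [-500/99, -85/99]
step 1: P̄ = F·P·Fᵀ + Q = [3185/99 1576/99; 1576/99 1250/99]
step 1: y = z − H·x̄ = [1354/99]
step 1: S = H·P̄·Hᵀ + R = [43298/99]
step 1: K = P̄·Hᵀ·S⁻¹ = [5549/21649; 3451/21649]
step 1: x' = x̄ + K·y = [-33446/21649, 28611/21649]
step 1: P' = (I − K·H)·P̄ = [74437/21649 -42226/21649; -42226/21649 32752/21649]
step 2: x̄ = F·x = [-90668/21649, -38281/21649]
step 2: P̄ = F·P·Fᵀ + Q = [439296/21649 210048/21649; 210048/21649 204894/21649]
step 2: y = z − H·x̄ = [339477/21649]
step 2: S = H·P̄·Hᵀ + R = [6208402/21649]
step 2: K = P̄·Hᵀ·S⁻¹ = [754368/3104201; 27231/163379]
step 2: x' = x̄ + K·y = [-1171468/3104201, 138112/163379]
step 2: P' = (I − K·H)·P̄ = [10417152/3104201 -312576/163379; -312576/163379 244692/163379]

step 0: x' = [-134/99, 61/33], P' = [536/99 -112/33; -112/33 28/11]
step 1: x' = [-33446/21649, 28611/21649], P' = [74437/21649 -42226/21649; -42226/21649 32752/21649]
step 2: x' = [-1171468/3104201, 138112/163379], P' = [10417152/3104201 -312576/163379; -312576/163379 244692/163379]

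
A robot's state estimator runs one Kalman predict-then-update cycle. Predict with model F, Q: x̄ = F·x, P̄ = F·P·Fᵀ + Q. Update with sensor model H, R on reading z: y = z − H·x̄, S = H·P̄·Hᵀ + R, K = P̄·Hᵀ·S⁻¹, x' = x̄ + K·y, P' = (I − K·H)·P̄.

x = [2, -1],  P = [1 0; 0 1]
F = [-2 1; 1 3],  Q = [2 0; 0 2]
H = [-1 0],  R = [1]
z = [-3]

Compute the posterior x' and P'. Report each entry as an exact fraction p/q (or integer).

x̄ = F·x = [-5, -1]
P̄ = F·P·Fᵀ + Q = [7 1; 1 12]
y = z − H·x̄ = [-8]
S = H·P̄·Hᵀ + R = [8]
K = P̄·Hᵀ·S⁻¹ = [-7/8; -1/8]
x' = x̄ + K·y = [2, 0]
P' = (I − K·H)·P̄ = [7/8 1/8; 1/8 95/8]

x' = [2, 0]
P' = [7/8 1/8; 1/8 95/8]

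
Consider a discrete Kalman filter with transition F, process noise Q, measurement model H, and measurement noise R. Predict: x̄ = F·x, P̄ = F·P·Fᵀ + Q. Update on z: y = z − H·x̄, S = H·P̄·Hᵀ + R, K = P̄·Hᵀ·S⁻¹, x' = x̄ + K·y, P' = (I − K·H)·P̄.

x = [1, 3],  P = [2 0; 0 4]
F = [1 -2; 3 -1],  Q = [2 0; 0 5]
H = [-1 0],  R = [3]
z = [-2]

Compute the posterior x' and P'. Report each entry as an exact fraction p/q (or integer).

x' = [25/23, 98/23]
P' = [60/23 42/23; 42/23 425/23]

x̄ = F·x = [-5, 0]
P̄ = F·P·Fᵀ + Q = [20 14; 14 27]
y = z − H·x̄ = [-7]
S = H·P̄·Hᵀ + R = [23]
K = P̄·Hᵀ·S⁻¹ = [-20/23; -14/23]
x' = x̄ + K·y = [25/23, 98/23]
P' = (I − K·H)·P̄ = [60/23 42/23; 42/23 425/23]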